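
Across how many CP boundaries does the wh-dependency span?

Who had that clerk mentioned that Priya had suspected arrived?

2

"who" is extracted from the subject of "arrived".
Boundaries crossed, outermost first: [that], [Ø] — 2 in total.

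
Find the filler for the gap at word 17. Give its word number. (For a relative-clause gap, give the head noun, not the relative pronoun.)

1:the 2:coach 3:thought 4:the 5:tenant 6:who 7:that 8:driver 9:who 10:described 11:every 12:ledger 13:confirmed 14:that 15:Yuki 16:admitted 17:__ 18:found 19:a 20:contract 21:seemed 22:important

The gap at 17 is the subject of "found", inside a relative clause.
The relative pronoun is "who" (word 6); it is bound by the head noun immediately before it.
Its filler is the head noun "tenant", at word 5.

5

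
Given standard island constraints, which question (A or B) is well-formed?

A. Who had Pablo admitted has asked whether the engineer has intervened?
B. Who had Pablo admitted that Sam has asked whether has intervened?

In B, the wh-phrase is extracted from inside a wh-island (introduced by "whether"), which blocks movement.
In A, the extraction path crosses only that-complement boundaries, which are transparent.
So A is grammatical.

A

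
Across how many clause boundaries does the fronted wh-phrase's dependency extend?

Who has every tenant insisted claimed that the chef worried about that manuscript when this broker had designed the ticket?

"who" is extracted from the subject of "claimed".
Boundaries crossed, outermost first: [Ø] — 1 in total.

1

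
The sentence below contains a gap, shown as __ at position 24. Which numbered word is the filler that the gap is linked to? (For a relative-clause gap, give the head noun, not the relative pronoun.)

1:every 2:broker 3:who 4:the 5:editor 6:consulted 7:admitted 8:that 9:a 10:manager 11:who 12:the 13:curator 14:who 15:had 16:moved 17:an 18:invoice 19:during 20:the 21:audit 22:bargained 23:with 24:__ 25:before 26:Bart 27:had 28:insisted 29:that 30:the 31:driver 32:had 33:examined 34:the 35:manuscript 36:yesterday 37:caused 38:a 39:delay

The gap at 24 is the prepositional object of "bargained", inside a relative clause.
The relative pronoun is "who" (word 11); it is bound by the head noun immediately before it.
Its filler is the head noun "manager", at word 10.

10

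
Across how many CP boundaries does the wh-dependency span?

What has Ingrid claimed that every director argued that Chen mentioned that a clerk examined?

"what" is extracted from the object of "examined".
Boundaries crossed, outermost first: [that], [that], [that] — 3 in total.

3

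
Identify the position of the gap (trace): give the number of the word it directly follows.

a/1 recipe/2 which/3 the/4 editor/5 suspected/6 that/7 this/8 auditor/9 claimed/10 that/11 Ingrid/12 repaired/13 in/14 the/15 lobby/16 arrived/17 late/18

13

The displaced element is "a recipe" (word 2).
It is linked across 2 clause boundaries (that → that).
It functions as the direct object of "repaired", so the gap sits immediately after word 13 ("repaired").
Base order: The editor suspected that this auditor claimed that Ingrid repaired a recipe in the lobby.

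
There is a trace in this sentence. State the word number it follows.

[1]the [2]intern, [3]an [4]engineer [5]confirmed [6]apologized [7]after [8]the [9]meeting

5

The displaced element is "the intern" (word 2).
It is linked across 1 clause boundary (Ø).
It functions as the subject of "apologized", so the gap sits immediately after word 5 ("confirmed").
Base order: An engineer confirmed that the intern apologized after the meeting.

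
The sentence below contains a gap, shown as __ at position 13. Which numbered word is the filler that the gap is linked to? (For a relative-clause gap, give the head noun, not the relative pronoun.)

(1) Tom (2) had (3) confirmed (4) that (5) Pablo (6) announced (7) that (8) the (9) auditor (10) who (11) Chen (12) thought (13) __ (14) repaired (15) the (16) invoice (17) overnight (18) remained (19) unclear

9

The gap at 13 is the subject of "repaired", inside a relative clause.
The relative pronoun is "who" (word 10); it is bound by the head noun immediately before it.
Its filler is the head noun "auditor", at word 9.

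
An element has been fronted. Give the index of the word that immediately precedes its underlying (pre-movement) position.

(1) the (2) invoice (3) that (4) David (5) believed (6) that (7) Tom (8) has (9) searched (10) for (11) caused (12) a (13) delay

10

The displaced element is "the invoice" (word 2).
It is linked across 1 clause boundary (that).
It functions as the object of the preposition "for" of "searched", so the gap sits immediately after word 10 ("for").
Base order: David believed that Tom has searched for the invoice.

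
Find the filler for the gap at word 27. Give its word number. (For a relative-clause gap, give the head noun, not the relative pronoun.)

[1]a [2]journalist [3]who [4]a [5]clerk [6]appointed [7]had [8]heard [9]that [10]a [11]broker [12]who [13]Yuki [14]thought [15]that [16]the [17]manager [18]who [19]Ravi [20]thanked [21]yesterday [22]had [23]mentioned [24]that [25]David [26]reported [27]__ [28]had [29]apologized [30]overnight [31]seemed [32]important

11

The gap at 27 is the subject of "apologized", inside a relative clause.
The relative pronoun is "who" (word 12); it is bound by the head noun immediately before it.
Its filler is the head noun "broker", at word 11.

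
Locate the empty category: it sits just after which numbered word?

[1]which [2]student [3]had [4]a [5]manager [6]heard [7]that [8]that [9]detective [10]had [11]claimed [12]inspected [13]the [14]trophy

11

The displaced element is "which student" (word 2).
It is linked across 2 clause boundaries (that → Ø).
It functions as the subject of "inspected", so the gap sits immediately after word 11 ("claimed").
Base order: A manager had heard that that detective had claimed which student inspected the trophy.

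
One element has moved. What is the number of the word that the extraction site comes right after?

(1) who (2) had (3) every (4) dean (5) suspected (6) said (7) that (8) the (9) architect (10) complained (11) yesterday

The displaced element is "who" (word 1).
It is linked across 1 clause boundary (Ø).
It functions as the subject of "said", so the gap sits immediately after word 5 ("suspected").
Base order: Every dean had suspected that who said that the architect complained yesterday.

5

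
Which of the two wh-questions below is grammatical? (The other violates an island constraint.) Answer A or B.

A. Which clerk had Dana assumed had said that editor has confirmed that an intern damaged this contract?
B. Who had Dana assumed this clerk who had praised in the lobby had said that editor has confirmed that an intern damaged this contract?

A

In B, the wh-phrase is extracted from inside a complex-NP island (relative clause) (introduced by "who"), which blocks movement.
In A, the extraction path crosses only that-complement boundaries, which are transparent.
So A is grammatical.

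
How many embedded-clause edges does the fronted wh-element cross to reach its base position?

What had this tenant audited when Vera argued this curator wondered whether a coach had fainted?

"what" originates inside the matrix clause — no clause boundary is crossed.

0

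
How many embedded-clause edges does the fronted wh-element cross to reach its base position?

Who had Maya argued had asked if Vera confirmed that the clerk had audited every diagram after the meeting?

1

"who" is extracted from the subject of "asked".
Boundaries crossed, outermost first: [Ø] — 1 in total.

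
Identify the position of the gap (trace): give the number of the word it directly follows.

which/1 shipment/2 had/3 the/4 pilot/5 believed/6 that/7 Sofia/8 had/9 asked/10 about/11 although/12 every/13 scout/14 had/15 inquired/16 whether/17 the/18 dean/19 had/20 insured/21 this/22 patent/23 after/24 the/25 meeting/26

The displaced element is "which shipment" (word 2).
It is linked across 1 clause boundary (that).
It functions as the object of the preposition "about" of "asked", so the gap sits immediately after word 11 ("about").
Base order: The pilot had believed that Sofia had asked about which shipment although every scout had inquired whether the dean had insured this patent after the meeting.

11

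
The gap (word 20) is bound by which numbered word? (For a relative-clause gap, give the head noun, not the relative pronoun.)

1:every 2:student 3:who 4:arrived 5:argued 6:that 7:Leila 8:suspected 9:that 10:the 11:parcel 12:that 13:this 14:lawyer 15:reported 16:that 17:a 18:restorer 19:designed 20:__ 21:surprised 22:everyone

The gap at 20 is the object of "designed", inside a relative clause.
The relative pronoun is "that" (word 12); it is bound by the head noun immediately before it.
Its filler is the head noun "parcel", at word 11.

11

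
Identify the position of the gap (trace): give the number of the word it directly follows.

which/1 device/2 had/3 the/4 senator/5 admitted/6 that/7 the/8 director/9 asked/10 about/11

The displaced element is "which device" (word 2).
It is linked across 1 clause boundary (that).
It functions as the object of the preposition "about" of "asked", so the gap sits immediately after word 11 ("about").
Base order: The senator had admitted that the director asked about which device.

11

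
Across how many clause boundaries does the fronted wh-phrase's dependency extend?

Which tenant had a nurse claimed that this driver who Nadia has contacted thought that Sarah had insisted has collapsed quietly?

"which tenant" is extracted from the subject of "collapsed".
Boundaries crossed, outermost first: [that], [that], [Ø] — 3 in total.

3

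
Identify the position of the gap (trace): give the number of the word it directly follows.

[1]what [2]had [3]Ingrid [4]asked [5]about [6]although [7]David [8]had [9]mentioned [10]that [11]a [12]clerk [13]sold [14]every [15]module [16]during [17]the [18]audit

The displaced element is "what" (word 1).
It functions as the object of the preposition "about" of "asked", so the gap sits immediately after word 5 ("about").
Base order: Ingrid had asked about what although David had mentioned that a clerk sold every module during the audit.

5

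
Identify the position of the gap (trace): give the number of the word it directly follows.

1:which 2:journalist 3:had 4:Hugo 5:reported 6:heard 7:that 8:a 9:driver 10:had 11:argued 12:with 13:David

5

The displaced element is "which journalist" (word 2).
It is linked across 1 clause boundary (Ø).
It functions as the subject of "heard", so the gap sits immediately after word 5 ("reported").
Base order: Hugo had reported that which journalist heard that a driver had argued with David.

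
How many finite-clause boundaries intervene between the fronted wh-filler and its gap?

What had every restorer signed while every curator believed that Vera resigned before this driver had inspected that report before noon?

0

"what" originates inside the matrix clause — no clause boundary is crossed.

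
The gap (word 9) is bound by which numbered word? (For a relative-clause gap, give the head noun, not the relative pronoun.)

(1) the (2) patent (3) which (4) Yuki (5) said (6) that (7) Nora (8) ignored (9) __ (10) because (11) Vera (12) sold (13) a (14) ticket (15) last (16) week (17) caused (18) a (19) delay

The gap at 9 is the object of "ignored", inside a relative clause.
The relative pronoun is "which" (word 3); it is bound by the head noun immediately before it.
Its filler is the head noun "patent", at word 2.

2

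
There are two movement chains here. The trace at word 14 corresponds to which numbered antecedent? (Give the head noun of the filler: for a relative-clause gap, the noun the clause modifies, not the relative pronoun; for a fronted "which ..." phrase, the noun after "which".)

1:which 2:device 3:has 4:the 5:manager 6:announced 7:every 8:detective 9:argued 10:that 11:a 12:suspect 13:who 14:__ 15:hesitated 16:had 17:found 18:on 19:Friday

12

The marked gap is inside the relative clause, the subject of "hesitated".
Its filler is the head noun "suspect" (via "who"), at word 12.
(The other dependency links word 2 to a gap after word 17.)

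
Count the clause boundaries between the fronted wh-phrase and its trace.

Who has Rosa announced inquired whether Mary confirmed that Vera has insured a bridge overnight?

1

"who" is extracted from the subject of "inquired".
Boundaries crossed, outermost first: [Ø] — 1 in total.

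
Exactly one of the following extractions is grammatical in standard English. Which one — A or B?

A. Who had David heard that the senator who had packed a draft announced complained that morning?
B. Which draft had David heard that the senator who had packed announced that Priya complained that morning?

A

In B, the wh-phrase is extracted from inside a complex-NP island (relative clause) (introduced by "who"), which blocks movement.
In A, the extraction path crosses only that-complement boundaries, which are transparent.
So A is grammatical.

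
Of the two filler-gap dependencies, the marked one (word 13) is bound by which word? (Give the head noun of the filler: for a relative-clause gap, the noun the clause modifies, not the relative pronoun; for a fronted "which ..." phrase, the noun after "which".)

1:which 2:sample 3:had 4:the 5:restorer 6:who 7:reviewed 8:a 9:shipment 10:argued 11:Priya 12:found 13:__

The marked gap is the direct object of "found".
Its filler is the fronted wh-phrase "which sample", at word 2.
(The other dependency links word 5 to a gap after word 6.)

2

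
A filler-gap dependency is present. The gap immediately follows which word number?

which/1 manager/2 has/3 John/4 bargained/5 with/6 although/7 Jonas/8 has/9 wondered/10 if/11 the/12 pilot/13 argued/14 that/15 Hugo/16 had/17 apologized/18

6

The displaced element is "which manager" (word 2).
It functions as the object of the preposition "with" of "bargained", so the gap sits immediately after word 6 ("with").
Base order: John has bargained with which manager although Jonas has wondered if the pilot argued that Hugo had apologized.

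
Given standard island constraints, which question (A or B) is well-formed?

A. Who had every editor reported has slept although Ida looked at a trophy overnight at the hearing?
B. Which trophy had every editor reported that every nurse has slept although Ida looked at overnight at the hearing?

A

In B, the wh-phrase is extracted from inside an adjunct island (introduced by "although"), which blocks movement.
In A, the extraction path crosses only that-complement boundaries, which are transparent.
So A is grammatical.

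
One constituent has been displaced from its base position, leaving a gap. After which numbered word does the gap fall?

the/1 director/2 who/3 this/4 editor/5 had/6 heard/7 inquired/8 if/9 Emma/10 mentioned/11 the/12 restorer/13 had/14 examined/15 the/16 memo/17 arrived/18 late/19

7

The displaced element is "the director" (word 2).
It is linked across 1 clause boundary (Ø).
It functions as the subject of "inquired", so the gap sits immediately after word 7 ("heard").
Base order: This editor had heard that the director inquired if Emma mentioned the restorer had examined the memo.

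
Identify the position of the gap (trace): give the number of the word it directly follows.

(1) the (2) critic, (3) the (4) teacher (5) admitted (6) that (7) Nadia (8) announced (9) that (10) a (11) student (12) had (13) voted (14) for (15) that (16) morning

14

The displaced element is "the critic" (word 2).
It is linked across 2 clause boundaries (that → that).
It functions as the object of the preposition "for" of "voted", so the gap sits immediately after word 14 ("for").
Base order: The teacher admitted that Nadia announced that a student had voted for the critic that morning.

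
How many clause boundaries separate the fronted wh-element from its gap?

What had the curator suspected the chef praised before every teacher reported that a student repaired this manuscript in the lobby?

"what" is extracted from the object of "praised".
Boundaries crossed, outermost first: [Ø] — 1 in total.

1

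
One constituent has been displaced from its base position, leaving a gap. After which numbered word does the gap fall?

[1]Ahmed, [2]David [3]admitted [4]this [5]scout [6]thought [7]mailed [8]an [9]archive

The displaced element is "Ahmed" (word 1).
It is linked across 2 clause boundaries (Ø → Ø).
It functions as the subject of "mailed", so the gap sits immediately after word 6 ("thought").
Base order: David admitted this scout thought that Ahmed mailed an archive.

6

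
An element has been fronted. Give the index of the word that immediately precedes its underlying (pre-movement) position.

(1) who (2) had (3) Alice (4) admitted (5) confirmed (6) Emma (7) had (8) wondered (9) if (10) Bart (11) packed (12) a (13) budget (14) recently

The displaced element is "who" (word 1).
It is linked across 1 clause boundary (Ø).
It functions as the subject of "confirmed", so the gap sits immediately after word 4 ("admitted").
Base order: Alice had admitted that who confirmed Emma had wondered if Bart packed a budget recently.

4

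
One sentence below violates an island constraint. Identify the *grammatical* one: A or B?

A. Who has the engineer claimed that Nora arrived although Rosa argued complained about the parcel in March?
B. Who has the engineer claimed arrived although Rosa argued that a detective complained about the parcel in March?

B

In A, the wh-phrase is extracted from inside an adjunct island (introduced by "although"), which blocks movement.
In B, the extraction path crosses only that-complement boundaries, which are transparent.
So B is grammatical.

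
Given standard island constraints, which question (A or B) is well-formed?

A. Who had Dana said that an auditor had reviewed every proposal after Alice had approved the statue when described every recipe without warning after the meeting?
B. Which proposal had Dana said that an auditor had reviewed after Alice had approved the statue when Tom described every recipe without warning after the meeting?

In A, the wh-phrase is extracted from inside an adjunct island (introduced by "after"), which blocks movement.
In B, the extraction path crosses only that-complement boundaries, which are transparent.
So B is grammatical.

B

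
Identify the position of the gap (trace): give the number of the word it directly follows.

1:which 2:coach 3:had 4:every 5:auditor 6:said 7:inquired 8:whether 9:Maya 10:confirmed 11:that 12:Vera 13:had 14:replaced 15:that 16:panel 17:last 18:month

6

The displaced element is "which coach" (word 2).
It is linked across 1 clause boundary (Ø).
It functions as the subject of "inquired", so the gap sits immediately after word 6 ("said").
Base order: Every auditor had said that which coach inquired whether Maya confirmed that Vera had replaced that panel last month.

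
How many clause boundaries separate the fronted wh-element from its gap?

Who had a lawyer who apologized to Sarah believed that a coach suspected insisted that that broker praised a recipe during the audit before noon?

"who" is extracted from the subject of "insisted".
Boundaries crossed, outermost first: [that], [Ø] — 2 in total.

2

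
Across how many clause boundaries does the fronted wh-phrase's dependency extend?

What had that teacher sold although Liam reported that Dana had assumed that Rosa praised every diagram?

0

"what" originates inside the matrix clause — no clause boundary is crossed.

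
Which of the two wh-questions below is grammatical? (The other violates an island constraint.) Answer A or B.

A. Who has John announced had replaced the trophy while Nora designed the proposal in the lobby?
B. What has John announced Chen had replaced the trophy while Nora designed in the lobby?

A

In B, the wh-phrase is extracted from inside an adjunct island (introduced by "while"), which blocks movement.
In A, the extraction path crosses only that-complement boundaries, which are transparent.
So A is grammatical.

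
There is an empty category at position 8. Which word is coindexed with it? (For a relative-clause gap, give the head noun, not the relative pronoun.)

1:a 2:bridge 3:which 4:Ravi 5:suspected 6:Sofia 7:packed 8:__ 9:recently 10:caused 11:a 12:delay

2

The gap at 8 is the object of "packed", inside a relative clause.
The relative pronoun is "which" (word 3); it is bound by the head noun immediately before it.
Its filler is the head noun "bridge", at word 2.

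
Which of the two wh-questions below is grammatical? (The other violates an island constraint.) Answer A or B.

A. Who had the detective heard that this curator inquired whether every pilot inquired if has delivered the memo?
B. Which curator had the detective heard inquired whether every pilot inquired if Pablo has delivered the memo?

In A, the wh-phrase is extracted from inside a wh-island (introduced by "whether"), which blocks movement.
In B, the extraction path crosses only that-complement boundaries, which are transparent.
So B is grammatical.

B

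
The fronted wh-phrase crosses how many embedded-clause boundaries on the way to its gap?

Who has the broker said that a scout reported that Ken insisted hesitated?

3

"who" is extracted from the subject of "hesitated".
Boundaries crossed, outermost first: [that], [that], [Ø] — 3 in total.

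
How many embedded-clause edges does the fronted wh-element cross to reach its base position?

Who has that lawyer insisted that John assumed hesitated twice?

2

"who" is extracted from the subject of "hesitated".
Boundaries crossed, outermost first: [that], [Ø] — 2 in total.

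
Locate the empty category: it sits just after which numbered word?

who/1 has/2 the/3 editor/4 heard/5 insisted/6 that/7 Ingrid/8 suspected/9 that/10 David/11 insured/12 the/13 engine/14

The displaced element is "who" (word 1).
It is linked across 1 clause boundary (Ø).
It functions as the subject of "insisted", so the gap sits immediately after word 5 ("heard").
Base order: The editor has heard that who insisted that Ingrid suspected that David insured the engine.

5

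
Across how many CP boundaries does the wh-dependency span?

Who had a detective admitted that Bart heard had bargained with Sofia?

"who" is extracted from the subject of "bargained".
Boundaries crossed, outermost first: [that], [Ø] — 2 in total.

2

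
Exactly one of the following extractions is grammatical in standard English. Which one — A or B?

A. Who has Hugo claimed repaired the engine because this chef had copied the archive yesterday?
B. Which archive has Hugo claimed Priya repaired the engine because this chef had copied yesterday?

In B, the wh-phrase is extracted from inside an adjunct island (introduced by "because"), which blocks movement.
In A, the extraction path crosses only that-complement boundaries, which are transparent.
So A is grammatical.

A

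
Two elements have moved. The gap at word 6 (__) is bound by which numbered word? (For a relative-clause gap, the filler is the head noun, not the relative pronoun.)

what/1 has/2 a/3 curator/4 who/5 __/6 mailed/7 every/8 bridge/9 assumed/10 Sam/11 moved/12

The marked gap is inside the relative clause, the subject of "mailed".
Its filler is the head noun "curator" (via "who"), at word 4.
(The other dependency links word 1 to a gap after word 12.)

4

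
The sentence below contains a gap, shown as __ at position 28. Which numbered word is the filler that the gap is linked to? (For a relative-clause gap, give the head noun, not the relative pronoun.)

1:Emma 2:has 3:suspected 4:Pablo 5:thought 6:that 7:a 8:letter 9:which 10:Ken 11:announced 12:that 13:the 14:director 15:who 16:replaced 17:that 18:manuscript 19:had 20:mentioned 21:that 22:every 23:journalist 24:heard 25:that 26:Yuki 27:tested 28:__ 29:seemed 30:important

The gap at 28 is the object of "tested", inside a relative clause.
The relative pronoun is "which" (word 9); it is bound by the head noun immediately before it.
Its filler is the head noun "letter", at word 8.

8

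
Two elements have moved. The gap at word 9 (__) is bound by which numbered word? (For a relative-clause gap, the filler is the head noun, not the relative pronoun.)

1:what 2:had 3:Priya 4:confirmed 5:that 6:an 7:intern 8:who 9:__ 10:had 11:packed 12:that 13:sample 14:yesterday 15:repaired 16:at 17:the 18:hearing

7

The marked gap is inside the relative clause, the subject of "packed".
Its filler is the head noun "intern" (via "who"), at word 7.
(The other dependency links word 1 to a gap after word 15.)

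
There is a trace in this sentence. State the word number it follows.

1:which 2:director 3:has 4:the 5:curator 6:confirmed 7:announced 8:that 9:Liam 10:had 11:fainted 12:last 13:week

The displaced element is "which director" (word 2).
It is linked across 1 clause boundary (Ø).
It functions as the subject of "announced", so the gap sits immediately after word 6 ("confirmed").
Base order: The curator has confirmed that which director announced that Liam had fainted last week.

6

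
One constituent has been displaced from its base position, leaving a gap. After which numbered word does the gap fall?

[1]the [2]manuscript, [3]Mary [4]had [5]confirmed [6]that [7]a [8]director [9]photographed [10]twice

The displaced element is "the manuscript" (word 2).
It is linked across 1 clause boundary (that).
It functions as the direct object of "photographed", so the gap sits immediately after word 9 ("photographed").
Base order: Mary had confirmed that a director photographed the manuscript twice.

9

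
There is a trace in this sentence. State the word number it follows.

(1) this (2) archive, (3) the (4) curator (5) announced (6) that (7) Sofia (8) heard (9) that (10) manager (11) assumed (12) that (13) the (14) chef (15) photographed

The displaced element is "this archive" (word 2).
It is linked across 3 clause boundaries (that → Ø → that).
It functions as the direct object of "photographed", so the gap sits immediately after word 15 ("photographed").
Base order: The curator announced that Sofia heard that manager assumed that the chef photographed this archive.

15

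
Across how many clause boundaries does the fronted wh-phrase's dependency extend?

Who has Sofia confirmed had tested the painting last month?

"who" is extracted from the subject of "tested".
Boundaries crossed, outermost first: [Ø] — 1 in total.

1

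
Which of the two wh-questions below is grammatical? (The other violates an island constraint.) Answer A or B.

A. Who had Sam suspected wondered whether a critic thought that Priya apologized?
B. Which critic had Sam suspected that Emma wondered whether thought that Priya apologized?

In B, the wh-phrase is extracted from inside a wh-island (introduced by "whether"), which blocks movement.
In A, the extraction path crosses only that-complement boundaries, which are transparent.
So A is grammatical.

A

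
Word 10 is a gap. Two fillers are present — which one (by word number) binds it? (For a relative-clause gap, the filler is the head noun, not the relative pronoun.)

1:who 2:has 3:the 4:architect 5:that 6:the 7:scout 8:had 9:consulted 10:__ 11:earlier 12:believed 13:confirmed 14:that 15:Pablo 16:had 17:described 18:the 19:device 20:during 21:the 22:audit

4

The marked gap is inside the relative clause, the direct object of "consulted".
Its filler is the head noun "architect" (via "that"), at word 4.
(The other dependency links word 1 to a gap after word 12.)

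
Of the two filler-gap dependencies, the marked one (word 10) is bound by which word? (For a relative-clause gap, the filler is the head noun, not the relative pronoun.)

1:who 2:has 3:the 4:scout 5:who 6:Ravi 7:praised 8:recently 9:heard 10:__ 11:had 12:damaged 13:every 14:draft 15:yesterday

1

The marked gap is the subject of "damaged".
Its filler is the fronted wh-phrase "who", at word 1.
(The other dependency links word 4 to a gap after word 7.)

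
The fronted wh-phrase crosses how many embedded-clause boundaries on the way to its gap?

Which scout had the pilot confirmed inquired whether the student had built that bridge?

1

"which scout" is extracted from the subject of "inquired".
Boundaries crossed, outermost first: [Ø] — 1 in total.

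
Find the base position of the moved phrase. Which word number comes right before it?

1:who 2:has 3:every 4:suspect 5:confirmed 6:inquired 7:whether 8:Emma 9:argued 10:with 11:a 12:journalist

5

The displaced element is "who" (word 1).
It is linked across 1 clause boundary (Ø).
It functions as the subject of "inquired", so the gap sits immediately after word 5 ("confirmed").
Base order: Every suspect has confirmed that who inquired whether Emma argued with a journalist.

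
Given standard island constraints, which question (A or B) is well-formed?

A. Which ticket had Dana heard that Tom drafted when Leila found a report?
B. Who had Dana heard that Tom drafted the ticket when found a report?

A

In B, the wh-phrase is extracted from inside an adjunct island (introduced by "when"), which blocks movement.
In A, the extraction path crosses only that-complement boundaries, which are transparent.
So A is grammatical.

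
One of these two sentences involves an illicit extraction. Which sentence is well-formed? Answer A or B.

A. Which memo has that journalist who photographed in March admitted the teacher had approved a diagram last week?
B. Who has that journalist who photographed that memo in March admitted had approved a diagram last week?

B

In A, the wh-phrase is extracted from inside a complex-NP island (relative clause) (introduced by "who"), which blocks movement.
In B, the extraction path crosses only that-complement boundaries, which are transparent.
So B is grammatical.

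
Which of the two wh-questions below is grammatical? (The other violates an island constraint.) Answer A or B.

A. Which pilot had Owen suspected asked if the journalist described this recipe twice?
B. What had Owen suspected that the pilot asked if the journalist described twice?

In B, the wh-phrase is extracted from inside a wh-island (introduced by "if"), which blocks movement.
In A, the extraction path crosses only that-complement boundaries, which are transparent.
So A is grammatical.

A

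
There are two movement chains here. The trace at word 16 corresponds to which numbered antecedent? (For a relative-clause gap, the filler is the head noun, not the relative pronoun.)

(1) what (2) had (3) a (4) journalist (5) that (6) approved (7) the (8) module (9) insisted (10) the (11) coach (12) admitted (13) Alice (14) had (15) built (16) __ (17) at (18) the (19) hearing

1

The marked gap is the direct object of "built".
Its filler is the fronted wh-phrase "what", at word 1.
(The other dependency links word 4 to a gap after word 5.)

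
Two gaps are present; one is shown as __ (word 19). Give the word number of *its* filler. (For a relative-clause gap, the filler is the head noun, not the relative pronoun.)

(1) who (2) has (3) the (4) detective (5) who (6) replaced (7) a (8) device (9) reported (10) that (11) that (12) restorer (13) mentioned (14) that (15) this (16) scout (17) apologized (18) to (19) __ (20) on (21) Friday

The marked gap is the object of the preposition "to" of "apologized".
Its filler is the fronted wh-phrase "who", at word 1.
(The other dependency links word 4 to a gap after word 5.)

1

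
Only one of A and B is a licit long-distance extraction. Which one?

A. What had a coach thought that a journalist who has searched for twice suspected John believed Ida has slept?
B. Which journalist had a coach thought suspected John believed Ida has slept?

In A, the wh-phrase is extracted from inside a complex-NP island (relative clause) (introduced by "who"), which blocks movement.
In B, the extraction path crosses only that-complement boundaries, which are transparent.
So B is grammatical.

B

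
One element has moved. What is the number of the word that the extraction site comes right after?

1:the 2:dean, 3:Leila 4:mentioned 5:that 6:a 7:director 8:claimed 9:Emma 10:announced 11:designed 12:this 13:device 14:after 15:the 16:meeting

10

The displaced element is "the dean" (word 2).
It is linked across 3 clause boundaries (that → Ø → Ø).
It functions as the subject of "designed", so the gap sits immediately after word 10 ("announced").
Base order: Leila mentioned that a director claimed Emma announced that the dean designed this device after the meeting.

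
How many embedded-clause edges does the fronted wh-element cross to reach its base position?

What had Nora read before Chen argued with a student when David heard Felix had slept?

"what" originates inside the matrix clause — no clause boundary is crossed.

0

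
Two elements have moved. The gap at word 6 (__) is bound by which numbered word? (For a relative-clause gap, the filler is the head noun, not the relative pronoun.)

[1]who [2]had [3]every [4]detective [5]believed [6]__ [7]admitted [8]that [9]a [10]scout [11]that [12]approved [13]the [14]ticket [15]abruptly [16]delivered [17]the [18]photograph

The marked gap is the subject of "admitted".
Its filler is the fronted wh-phrase "who", at word 1.
(The other dependency links word 10 to a gap after word 11.)

1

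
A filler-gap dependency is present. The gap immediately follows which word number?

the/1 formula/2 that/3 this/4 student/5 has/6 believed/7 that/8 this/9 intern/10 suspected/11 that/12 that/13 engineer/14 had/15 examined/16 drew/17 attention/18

16

The displaced element is "the formula" (word 2).
It is linked across 2 clause boundaries (that → that).
It functions as the direct object of "examined", so the gap sits immediately after word 16 ("examined").
Base order: This student has believed that this intern suspected that that engineer had examined the formula.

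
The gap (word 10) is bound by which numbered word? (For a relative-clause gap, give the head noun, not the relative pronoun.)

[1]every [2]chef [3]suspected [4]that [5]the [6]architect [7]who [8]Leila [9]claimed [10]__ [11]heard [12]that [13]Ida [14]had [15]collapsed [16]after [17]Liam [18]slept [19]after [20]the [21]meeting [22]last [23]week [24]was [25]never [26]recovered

The gap at 10 is the subject of "heard", inside a relative clause.
The relative pronoun is "who" (word 7); it is bound by the head noun immediately before it.
Its filler is the head noun "architect", at word 6.

6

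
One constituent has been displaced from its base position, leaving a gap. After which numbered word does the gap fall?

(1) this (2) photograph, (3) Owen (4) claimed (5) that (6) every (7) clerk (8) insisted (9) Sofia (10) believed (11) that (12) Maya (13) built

The displaced element is "this photograph" (word 2).
It is linked across 3 clause boundaries (that → Ø → that).
It functions as the direct object of "built", so the gap sits immediately after word 13 ("built").
Base order: Owen claimed that every clerk insisted Sofia believed that Maya built this photograph.

13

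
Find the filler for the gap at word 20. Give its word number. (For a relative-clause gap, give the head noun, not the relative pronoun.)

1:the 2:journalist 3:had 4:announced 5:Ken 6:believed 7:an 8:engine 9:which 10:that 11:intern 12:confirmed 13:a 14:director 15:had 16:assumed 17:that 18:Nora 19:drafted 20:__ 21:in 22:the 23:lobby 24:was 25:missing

The gap at 20 is the object of "drafted", inside a relative clause.
The relative pronoun is "which" (word 9); it is bound by the head noun immediately before it.
Its filler is the head noun "engine", at word 8.

8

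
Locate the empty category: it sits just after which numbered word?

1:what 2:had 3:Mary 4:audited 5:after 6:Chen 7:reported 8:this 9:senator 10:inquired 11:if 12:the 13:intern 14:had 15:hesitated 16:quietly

4

The displaced element is "what" (word 1).
It functions as the direct object of "audited", so the gap sits immediately after word 4 ("audited").
Base order: Mary had audited what after Chen reported this senator inquired if the intern had hesitated quietly.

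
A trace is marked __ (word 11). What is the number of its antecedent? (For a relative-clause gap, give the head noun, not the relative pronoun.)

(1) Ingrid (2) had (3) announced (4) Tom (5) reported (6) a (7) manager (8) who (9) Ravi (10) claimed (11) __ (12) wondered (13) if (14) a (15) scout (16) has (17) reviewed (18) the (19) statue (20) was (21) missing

The gap at 11 is the subject of "wondered", inside a relative clause.
The relative pronoun is "who" (word 8); it is bound by the head noun immediately before it.
Its filler is the head noun "manager", at word 7.

7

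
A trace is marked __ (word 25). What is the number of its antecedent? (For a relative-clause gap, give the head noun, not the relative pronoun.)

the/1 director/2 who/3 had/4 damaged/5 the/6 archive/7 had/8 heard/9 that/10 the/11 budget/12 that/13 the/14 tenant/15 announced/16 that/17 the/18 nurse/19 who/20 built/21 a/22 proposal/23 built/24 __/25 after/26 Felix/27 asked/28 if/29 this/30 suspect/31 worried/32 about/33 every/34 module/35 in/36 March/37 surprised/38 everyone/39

12

The gap at 25 is the object of "built", inside a relative clause.
The relative pronoun is "that" (word 13); it is bound by the head noun immediately before it.
Its filler is the head noun "budget", at word 12.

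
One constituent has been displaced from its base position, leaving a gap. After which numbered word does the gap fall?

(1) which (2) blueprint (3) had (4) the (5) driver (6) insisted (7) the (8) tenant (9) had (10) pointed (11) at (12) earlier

11

The displaced element is "which blueprint" (word 2).
It is linked across 1 clause boundary (Ø).
It functions as the object of the preposition "at" of "pointed", so the gap sits immediately after word 11 ("at").
Base order: The driver had insisted the tenant had pointed at which blueprint earlier.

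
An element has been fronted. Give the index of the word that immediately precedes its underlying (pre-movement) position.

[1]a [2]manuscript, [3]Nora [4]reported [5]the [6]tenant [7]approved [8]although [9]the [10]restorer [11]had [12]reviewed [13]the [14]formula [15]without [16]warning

The displaced element is "a manuscript" (word 2).
It is linked across 1 clause boundary (Ø).
It functions as the direct object of "approved", so the gap sits immediately after word 7 ("approved").
Base order: Nora reported the tenant approved a manuscript although the restorer had reviewed the formula without warning.

7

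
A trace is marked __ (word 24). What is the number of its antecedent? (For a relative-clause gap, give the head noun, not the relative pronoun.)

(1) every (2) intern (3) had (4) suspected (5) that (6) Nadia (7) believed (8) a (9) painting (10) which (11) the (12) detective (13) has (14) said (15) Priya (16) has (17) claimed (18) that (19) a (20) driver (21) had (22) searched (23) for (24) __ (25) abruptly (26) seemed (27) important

9

The gap at 24 is the prepositional object of "searched", inside a relative clause.
The relative pronoun is "which" (word 10); it is bound by the head noun immediately before it.
Its filler is the head noun "painting", at word 9.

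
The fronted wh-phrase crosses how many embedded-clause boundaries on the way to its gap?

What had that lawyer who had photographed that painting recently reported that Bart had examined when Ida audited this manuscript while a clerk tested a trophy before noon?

"what" is extracted from the object of "examined".
Boundaries crossed, outermost first: [that] — 1 in total.

1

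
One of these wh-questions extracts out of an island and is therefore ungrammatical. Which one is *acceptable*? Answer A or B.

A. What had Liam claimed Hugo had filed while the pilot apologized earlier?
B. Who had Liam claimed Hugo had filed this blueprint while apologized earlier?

A

In B, the wh-phrase is extracted from inside an adjunct island (introduced by "while"), which blocks movement.
In A, the extraction path crosses only that-complement boundaries, which are transparent.
So A is grammatical.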